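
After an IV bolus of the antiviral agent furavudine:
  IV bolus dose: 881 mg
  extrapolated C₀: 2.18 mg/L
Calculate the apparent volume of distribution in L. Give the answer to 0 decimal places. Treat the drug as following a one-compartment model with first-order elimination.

404 L

Vd = Dose / C₀ = 881.0 / 2.18 = 404.1 L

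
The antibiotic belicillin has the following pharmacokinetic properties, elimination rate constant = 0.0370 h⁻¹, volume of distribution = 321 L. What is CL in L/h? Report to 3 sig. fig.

CL = k × Vd = 0.0370 × 321 = 11.88 L/h

11.9 L/h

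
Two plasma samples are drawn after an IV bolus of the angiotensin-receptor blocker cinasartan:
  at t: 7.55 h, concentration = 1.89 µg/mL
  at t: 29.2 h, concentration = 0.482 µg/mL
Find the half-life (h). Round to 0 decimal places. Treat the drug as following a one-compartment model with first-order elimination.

k = ln(C₁/C₂) / (t₂ − t₁) = ln(1.89/0.482) / (29.2 − 7.55)
  = 1.366 / 21.65 = 0.06309 h⁻¹
t½ = ln2 / k = 0.693147 / 0.06309 = 10.99 h

11 h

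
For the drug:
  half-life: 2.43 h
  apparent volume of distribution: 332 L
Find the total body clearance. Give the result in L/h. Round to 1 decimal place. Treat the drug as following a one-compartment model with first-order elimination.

k = ln2 / t½ = 0.693147 / 2.43 = 0.2852 h⁻¹
CL = k × Vd = 0.2852 × 332 = 94.69 L/h

94.7 L/h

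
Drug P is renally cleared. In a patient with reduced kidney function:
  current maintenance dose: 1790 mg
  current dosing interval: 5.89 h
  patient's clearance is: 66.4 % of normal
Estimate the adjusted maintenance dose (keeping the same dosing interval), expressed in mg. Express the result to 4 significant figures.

1189 mg

To keep the same average steady-state level, dosing rate must scale with clearance.
CL ratio = 66.4 / 100 = 0.6640
New dose (same interval) = 1790 × 0.6640 = 1189 mg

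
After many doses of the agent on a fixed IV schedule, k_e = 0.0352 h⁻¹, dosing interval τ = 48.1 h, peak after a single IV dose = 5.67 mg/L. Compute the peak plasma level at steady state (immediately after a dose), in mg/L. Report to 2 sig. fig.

6.9 mg/L

e^(−kτ) = e^(−0.03520 × 48.1) = 0.1839
Accumulation ratio R = 1 / (1 − e^(−kτ)) = 1 / (1 − 0.1839) = 1.225
Steady-state peak = C₀ × R = 5.67 × 1.225 = 6.946 mg/L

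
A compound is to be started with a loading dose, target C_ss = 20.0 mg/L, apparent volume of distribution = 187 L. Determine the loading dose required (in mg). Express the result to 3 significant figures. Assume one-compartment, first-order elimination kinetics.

3740 mg

LD = Css × Vd = 20.0 × 187 = 3740 mg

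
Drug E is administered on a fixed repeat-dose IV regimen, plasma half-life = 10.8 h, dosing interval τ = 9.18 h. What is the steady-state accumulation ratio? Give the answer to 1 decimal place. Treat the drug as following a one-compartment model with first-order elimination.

k = ln2 / t½ = 0.693147 / 10.8 = 0.06418 h⁻¹
e^(−kτ) = e^(−0.06418 × 9.18) = 0.5548
Accumulation ratio R = 1 / (1 − e^(−kτ)) = 1 / (1 − 0.5548) = 2.246

2.2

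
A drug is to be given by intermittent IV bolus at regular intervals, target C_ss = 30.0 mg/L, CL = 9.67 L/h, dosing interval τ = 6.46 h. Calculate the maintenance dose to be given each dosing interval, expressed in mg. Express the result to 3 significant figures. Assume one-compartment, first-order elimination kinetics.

1870 mg

At steady state, Dose/τ = Css × CL.
Dose = Css × CL × τ = 30.0 × 9.670 × 6.46 = 1874 mg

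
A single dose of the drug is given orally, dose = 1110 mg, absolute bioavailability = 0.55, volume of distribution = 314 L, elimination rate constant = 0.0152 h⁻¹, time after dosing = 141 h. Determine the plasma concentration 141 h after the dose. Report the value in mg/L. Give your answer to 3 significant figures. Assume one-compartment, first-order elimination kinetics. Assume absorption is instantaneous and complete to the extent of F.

Amount reaching circulation = F × Dose = 0.55 × 1110 = 610.5 mg
C₀ = F·Dose / Vd = 610.5 / 314 = 1.944 mg/L
C = C₀ · e^(−k·t) = 1.944 × e^(−0.01520 × 141)
  = 1.944 × 0.1173 = 0.2280 mg/L

0.228 mg/L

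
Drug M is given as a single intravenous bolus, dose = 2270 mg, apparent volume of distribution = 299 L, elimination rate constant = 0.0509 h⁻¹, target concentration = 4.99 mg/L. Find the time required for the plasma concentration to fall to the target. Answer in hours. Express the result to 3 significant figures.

C₀ = Dose / Vd = 2270 / 299 = 7.592 mg/L
t = ln(C₀ / C) / k = ln(7.592 / 4.99) / 0.05090
  = ln(1.521) / 0.05090 = 0.4194 / 0.05090 = 8.240 h

8.24 h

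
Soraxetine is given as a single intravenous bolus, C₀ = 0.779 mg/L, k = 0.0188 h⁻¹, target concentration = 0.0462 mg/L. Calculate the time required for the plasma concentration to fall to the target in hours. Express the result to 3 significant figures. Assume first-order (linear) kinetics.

t = ln(C₀ / C) / k = ln(0.7790 / 0.0462) / 0.01880
  = ln(16.86) / 0.01880 = 2.825 / 0.01880 = 150.3 h

150 h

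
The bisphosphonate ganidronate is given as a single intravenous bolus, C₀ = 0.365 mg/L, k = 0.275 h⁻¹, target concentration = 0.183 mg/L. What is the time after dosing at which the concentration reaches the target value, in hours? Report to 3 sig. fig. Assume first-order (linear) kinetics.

t = ln(C₀ / C) / k = ln(0.3650 / 0.183) / 0.2750
  = ln(1.995) / 0.2750 = 0.6906 / 0.2750 = 2.511 h

2.51 h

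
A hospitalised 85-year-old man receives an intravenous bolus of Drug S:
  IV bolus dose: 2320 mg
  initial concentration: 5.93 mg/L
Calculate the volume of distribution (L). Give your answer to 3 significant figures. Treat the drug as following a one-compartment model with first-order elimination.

391 L

Vd = Dose / C₀ = 2320 / 5.93 = 391.2 L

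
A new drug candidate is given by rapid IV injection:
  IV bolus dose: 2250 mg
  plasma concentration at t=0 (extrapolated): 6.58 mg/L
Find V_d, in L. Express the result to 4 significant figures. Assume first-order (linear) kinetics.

Vd = Dose / C₀ = 2250 / 6.58 = 341.9 L

341.9 L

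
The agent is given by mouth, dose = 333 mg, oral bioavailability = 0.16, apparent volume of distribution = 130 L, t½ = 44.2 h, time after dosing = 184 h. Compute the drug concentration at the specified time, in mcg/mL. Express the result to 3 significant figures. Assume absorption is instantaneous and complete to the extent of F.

Amount reaching circulation = F × Dose = 0.16 × 333.0 = 53.28 mg
C₀ = F·Dose / Vd = 53.28 / 130 = 0.4098 mg/L
k = ln2 / t½ = 0.693147 / 44.2 = 0.01568 h⁻¹
C = C₀ · e^(−k·t) = 0.4098 × e^(−0.01568 × 184)
  = 0.4098 × 0.05585 = 0.02289 mg/L
(0.02289 mg/L = 0.02289 mcg/mL)

0.0229 mcg/mL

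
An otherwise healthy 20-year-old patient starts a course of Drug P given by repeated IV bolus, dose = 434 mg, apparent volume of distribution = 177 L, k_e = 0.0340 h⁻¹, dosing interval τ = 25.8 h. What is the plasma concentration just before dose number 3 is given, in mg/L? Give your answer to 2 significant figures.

1.4 mg/L

C₀ per dose = Dose / Vd = 434 / 177 = 2.452 mg/L
Fraction remaining after one interval: r = e^(−kτ) = e^(−0.03400 × 25.8) = 0.4159
Before dose 3, 2 doses have been given (aged 1τ, 2τ).
C_trough = C₀ × (r + r²) = 2.452 × (0.4159 + 0.1730) = 1.444 mg/L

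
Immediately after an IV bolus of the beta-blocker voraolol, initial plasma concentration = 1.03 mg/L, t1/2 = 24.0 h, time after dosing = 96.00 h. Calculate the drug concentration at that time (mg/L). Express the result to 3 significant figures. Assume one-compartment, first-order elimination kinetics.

k = ln2 / t½ = 0.693147 / 24.0 = 0.02888 h⁻¹
t / t½ = 96.00 / 24.0 = 4 half-lives
C = C₀ × (1/2)^4 = 1.030 × 0.06250 = 0.06438 mg/L

0.0644 mg/L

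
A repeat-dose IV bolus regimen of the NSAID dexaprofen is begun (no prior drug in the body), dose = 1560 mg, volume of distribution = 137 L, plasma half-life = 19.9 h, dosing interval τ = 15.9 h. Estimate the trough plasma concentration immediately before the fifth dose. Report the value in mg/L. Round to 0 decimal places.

14 mg/L

C₀ per dose = Dose / Vd = 1560 / 137 = 11.39 mg/L
k = ln2 / t½ = 0.693147 / 19.9 = 0.03483 h⁻¹
Fraction remaining after one interval: r = e^(−kτ) = e^(−0.03483 × 15.9) = 0.5748
Before dose 5, 4 doses have been given (aged 1τ, 2τ, 3τ, 4τ).
C_trough = C₀ × (r + r² + … + r^4) = C₀ × r(1−r^4)/(1−r)
        = 11.39 × 0.5748 × (1 − 0.1092) / (1 − 0.5748) = 13.72 mg/L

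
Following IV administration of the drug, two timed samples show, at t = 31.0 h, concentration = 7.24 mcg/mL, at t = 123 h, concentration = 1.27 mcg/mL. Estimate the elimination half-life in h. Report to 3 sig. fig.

k = ln(C₁/C₂) / (t₂ − t₁) = ln(7.24/1.27) / (123 − 31.0)
  = 1.741 / 92.00 = 0.01892 h⁻¹
t½ = ln2 / k = 0.693147 / 0.01892 = 36.64 h

36.6 h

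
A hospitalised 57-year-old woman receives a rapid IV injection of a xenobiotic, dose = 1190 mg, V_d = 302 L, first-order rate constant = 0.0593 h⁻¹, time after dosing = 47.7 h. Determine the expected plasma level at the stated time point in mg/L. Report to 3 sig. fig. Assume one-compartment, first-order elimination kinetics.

C₀ = Dose / Vd = 1190 / 302 = 3.940 mg/L
C = C₀ · e^(−k·t) = 3.940 × e^(−0.05930 × 47.7)
  = 3.940 × 0.05909 = 0.2328 mg/L

0.233 mg/L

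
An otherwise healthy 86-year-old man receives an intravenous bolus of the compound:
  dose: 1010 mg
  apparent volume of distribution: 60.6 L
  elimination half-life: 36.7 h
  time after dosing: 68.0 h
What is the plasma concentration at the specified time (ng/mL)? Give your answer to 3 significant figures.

C₀ = Dose / Vd = 1010 / 60.6 = 16.67 mg/L
k = ln2 / t½ = 0.693147 / 36.7 = 0.01889 h⁻¹
C = C₀ · e^(−k·t) = 16.67 × e^(−0.01889 × 68.0)
  = 16.67 × 0.2768 = 4.614 mg/L
Convert: 4.614 mg/L × 1000 = 4614 ng/mL

4610 ng/mL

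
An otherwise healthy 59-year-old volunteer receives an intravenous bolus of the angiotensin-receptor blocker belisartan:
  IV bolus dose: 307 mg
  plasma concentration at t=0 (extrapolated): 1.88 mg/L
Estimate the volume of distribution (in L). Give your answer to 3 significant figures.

Vd = Dose / C₀ = 307.0 / 1.88 = 163.3 L

163 L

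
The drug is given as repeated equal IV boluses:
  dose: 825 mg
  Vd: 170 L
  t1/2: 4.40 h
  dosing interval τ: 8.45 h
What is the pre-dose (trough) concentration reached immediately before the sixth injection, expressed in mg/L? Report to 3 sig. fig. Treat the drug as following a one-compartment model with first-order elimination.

1.74 mg/L

C₀ per dose = Dose / Vd = 825 / 170 = 4.853 mg/L
k = ln2 / t½ = 0.693147 / 4.40 = 0.1575 h⁻¹
Fraction remaining after one interval: r = e^(−kτ) = e^(−0.1575 × 8.45) = 0.2642
Before dose 6, 5 doses have been given (aged 1τ, 2τ, 3τ, 4τ, 5τ).
C_trough = C₀ × (r + r² + … + r^5) = C₀ × r(1−r^5)/(1−r)
        = 4.853 × 0.2642 × (1 − 0.001287) / (1 − 0.2642) = 1.740 mg/L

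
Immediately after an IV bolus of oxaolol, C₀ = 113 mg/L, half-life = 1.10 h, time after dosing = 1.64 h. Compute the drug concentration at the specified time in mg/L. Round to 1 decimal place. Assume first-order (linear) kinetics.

k = ln2 / t½ = 0.693147 / 1.10 = 0.6301 h⁻¹
C = C₀ · e^(−k·t) = 113.0 × e^(−0.6301 × 1.64)
  = 113.0 × 0.3558 = 40.21 mg/L

40.2 mg/L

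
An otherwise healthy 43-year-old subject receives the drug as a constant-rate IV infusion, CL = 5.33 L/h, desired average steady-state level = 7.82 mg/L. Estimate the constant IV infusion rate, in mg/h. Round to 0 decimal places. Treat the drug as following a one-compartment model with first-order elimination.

42 mg/h

At steady state, infusion rate R₀ = Css × CL = 7.82 × 5.330 = 41.68 mg/h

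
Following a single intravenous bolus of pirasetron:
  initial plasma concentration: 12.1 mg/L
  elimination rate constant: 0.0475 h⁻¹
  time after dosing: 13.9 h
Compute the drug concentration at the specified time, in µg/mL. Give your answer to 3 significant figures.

C = C₀ · e^(−k·t) = 12.10 × e^(−0.04750 × 13.9)
  = 12.10 × 0.5167 = 6.252 mg/L
(6.252 mg/L = 6.252 µg/mL)

6.25 µg/mL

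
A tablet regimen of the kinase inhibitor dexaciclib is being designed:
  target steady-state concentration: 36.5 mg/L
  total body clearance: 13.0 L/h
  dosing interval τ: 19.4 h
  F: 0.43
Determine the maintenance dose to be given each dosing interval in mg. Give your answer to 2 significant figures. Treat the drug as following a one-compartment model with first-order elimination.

21000 mg

At steady state, F × (Dose/τ) = Css × CL.
Dose = Css × CL × τ / F = 36.5 × 13.00 × 19.4 / 0.43 = 21410 mg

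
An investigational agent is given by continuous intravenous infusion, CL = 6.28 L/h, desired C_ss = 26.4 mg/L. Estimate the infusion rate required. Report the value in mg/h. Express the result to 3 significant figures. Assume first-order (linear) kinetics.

At steady state, infusion rate R₀ = Css × CL = 26.4 × 6.280 = 165.8 mg/h

166 mg/h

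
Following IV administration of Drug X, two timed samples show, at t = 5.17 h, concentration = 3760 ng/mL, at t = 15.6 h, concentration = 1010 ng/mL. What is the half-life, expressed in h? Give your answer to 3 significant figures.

k = ln(C₁/C₂) / (t₂ − t₁) = ln(3760/1010) / (15.6 − 5.17)
  = 1.314 / 10.43 = 0.1260 h⁻¹
t½ = ln2 / k = 0.693147 / 0.1260 = 5.501 h

5.50 h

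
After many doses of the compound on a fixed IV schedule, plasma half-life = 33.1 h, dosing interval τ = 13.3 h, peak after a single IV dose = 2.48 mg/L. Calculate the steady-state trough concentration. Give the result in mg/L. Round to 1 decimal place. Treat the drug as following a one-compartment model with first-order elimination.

7.7 mg/L

k = ln2 / t½ = 0.693147 / 33.1 = 0.02094 h⁻¹
e^(−kτ) = e^(−0.02094 × 13.3) = 0.7569
Accumulation ratio R = 1 / (1 − e^(−kτ)) = 1 / (1 − 0.7569) = 4.114
Steady-state trough = C₀ × R × e^(−kτ) = 2.48 × 4.114 × 0.7569 = 7.722 mg/L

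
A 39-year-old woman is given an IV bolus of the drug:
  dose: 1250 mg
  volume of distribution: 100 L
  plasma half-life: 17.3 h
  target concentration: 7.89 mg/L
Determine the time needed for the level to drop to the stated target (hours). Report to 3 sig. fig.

11.5 h

C₀ = Dose / Vd = 1250 / 100 = 12.50 mg/L
k = ln2 / t½ = 0.693147 / 17.3 = 0.04007 h⁻¹
t = ln(C₀ / C) / k = ln(12.50 / 7.89) / 0.04007
  = ln(1.584) / 0.04007 = 0.4600 / 0.04007 = 11.48 h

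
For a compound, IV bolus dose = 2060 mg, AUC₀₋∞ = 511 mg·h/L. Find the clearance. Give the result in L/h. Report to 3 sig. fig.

CL = Dose / AUC = 2060 / 511 = 4.031 L/h

4.03 L/h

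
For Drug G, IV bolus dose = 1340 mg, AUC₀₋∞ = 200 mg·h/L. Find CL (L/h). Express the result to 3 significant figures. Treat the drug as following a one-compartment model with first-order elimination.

6.70 L/h

CL = Dose / AUC = 1340 / 200 = 6.700 L/h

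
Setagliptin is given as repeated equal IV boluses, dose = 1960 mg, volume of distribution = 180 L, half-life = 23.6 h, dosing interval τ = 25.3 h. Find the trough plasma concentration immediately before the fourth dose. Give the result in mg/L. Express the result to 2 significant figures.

8.8 mg/L

C₀ per dose = Dose / Vd = 1960 / 180 = 10.89 mg/L
k = ln2 / t½ = 0.693147 / 23.6 = 0.02937 h⁻¹
Fraction remaining after one interval: r = e^(−kτ) = e^(−0.02937 × 25.3) = 0.4757
Before dose 4, 3 doses have been given (aged 1τ, 2τ, 3τ).
C_trough = C₀ × (r + r² + … + r^3) = C₀ × r(1−r^3)/(1−r)
        = 10.89 × 0.4757 × (1 − 0.1076) / (1 − 0.4757) = 8.817 mg/L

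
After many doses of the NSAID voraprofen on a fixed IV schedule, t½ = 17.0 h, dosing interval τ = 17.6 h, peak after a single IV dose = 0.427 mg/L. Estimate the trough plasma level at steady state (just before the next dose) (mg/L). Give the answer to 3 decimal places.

k = ln2 / t½ = 0.693147 / 17.0 = 0.04077 h⁻¹
e^(−kτ) = e^(−0.04077 × 17.6) = 0.4879
Accumulation ratio R = 1 / (1 − e^(−kτ)) = 1 / (1 − 0.4879) = 1.953
Steady-state trough = C₀ × R × e^(−kτ) = 0.427 × 1.953 × 0.4879 = 0.4069 mg/L

0.407 mg/L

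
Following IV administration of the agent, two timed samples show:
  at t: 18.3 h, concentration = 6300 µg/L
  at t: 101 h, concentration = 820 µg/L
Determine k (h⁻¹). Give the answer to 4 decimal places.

k = ln(C₁/C₂) / (t₂ − t₁) = ln(6300/820) / (101 − 18.3)
  = 2.039 / 82.70 = 0.02466 h⁻¹

0.0247 h⁻¹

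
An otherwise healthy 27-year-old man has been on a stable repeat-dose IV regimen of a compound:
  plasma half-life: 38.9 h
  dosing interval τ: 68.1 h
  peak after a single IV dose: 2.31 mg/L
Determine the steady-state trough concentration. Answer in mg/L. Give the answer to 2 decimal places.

0.98 mg/L

k = ln2 / t½ = 0.693147 / 38.9 = 0.01782 h⁻¹
e^(−kτ) = e^(−0.01782 × 68.1) = 0.2971
Accumulation ratio R = 1 / (1 − e^(−kτ)) = 1 / (1 − 0.2971) = 1.423
Steady-state trough = C₀ × R × e^(−kτ) = 2.31 × 1.423 × 0.2971 = 0.9766 mg/L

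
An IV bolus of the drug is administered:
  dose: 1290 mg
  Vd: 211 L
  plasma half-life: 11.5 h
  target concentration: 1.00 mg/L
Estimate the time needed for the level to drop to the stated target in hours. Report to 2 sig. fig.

C₀ = Dose / Vd = 1290 / 211 = 6.114 mg/L
k = ln2 / t½ = 0.693147 / 11.5 = 0.06027 h⁻¹
t = ln(C₀ / C) / k = ln(6.114 / 1.00) / 0.06027
  = ln(6.114) / 0.06027 = 1.811 / 0.06027 = 30.05 h

30 h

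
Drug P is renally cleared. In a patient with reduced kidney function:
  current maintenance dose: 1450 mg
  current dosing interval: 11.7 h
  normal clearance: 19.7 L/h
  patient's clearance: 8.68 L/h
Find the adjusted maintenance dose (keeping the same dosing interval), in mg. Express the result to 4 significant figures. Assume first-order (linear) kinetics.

To keep the same average steady-state level, dosing rate must scale with clearance.
CL ratio = 8.68 / 19.7 = 0.4406
New dose (same interval) = 1450 × 0.4406 = 638.9 mg

638.9 mg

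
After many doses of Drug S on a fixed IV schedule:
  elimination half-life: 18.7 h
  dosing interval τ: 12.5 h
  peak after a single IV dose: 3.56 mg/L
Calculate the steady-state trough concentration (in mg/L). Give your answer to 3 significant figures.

6.04 mg/L

k = ln2 / t½ = 0.693147 / 18.7 = 0.03707 h⁻¹
e^(−kτ) = e^(−0.03707 × 12.5) = 0.6292
Accumulation ratio R = 1 / (1 − e^(−kτ)) = 1 / (1 − 0.6292) = 2.697
Steady-state trough = C₀ × R × e^(−kτ) = 3.56 × 2.697 × 0.6292 = 6.041 mg/L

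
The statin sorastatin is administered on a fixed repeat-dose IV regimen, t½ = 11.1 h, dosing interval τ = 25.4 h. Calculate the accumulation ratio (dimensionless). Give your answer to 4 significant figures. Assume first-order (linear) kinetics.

1.257

k = ln2 / t½ = 0.693147 / 11.1 = 0.06245 h⁻¹
e^(−kτ) = e^(−0.06245 × 25.4) = 0.2047
Accumulation ratio R = 1 / (1 − e^(−kτ)) = 1 / (1 − 0.2047) = 1.257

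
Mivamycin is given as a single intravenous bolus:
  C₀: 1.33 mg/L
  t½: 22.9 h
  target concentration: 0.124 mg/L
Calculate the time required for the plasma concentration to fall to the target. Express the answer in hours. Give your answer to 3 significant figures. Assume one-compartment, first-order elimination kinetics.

k = ln2 / t½ = 0.693147 / 22.9 = 0.03027 h⁻¹
t = ln(C₀ / C) / k = ln(1.330 / 0.124) / 0.03027
  = ln(10.73) / 0.03027 = 2.373 / 0.03027 = 78.39 h

78.4 h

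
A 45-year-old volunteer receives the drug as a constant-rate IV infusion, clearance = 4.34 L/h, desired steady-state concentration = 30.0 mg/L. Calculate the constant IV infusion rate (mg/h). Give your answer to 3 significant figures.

130 mg/h

At steady state, infusion rate R₀ = Css × CL = 30.0 × 4.340 = 130.2 mg/h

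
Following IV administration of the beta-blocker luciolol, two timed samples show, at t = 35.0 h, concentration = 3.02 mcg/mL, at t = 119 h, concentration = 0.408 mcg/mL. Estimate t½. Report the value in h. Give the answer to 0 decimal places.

29 h

k = ln(C₁/C₂) / (t₂ − t₁) = ln(3.02/0.408) / (119 − 35.0)
  = 2.002 / 84.00 = 0.02383 h⁻¹
t½ = ln2 / k = 0.693147 / 0.02383 = 29.09 h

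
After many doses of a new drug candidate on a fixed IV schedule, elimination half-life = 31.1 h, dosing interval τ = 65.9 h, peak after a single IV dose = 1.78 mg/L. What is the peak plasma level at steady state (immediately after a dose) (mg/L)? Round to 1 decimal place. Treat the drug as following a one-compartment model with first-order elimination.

k = ln2 / t½ = 0.693147 / 31.1 = 0.02229 h⁻¹
e^(−kτ) = e^(−0.02229 × 65.9) = 0.2302
Accumulation ratio R = 1 / (1 − e^(−kτ)) = 1 / (1 − 0.2302) = 1.299
Steady-state peak = C₀ × R = 1.78 × 1.299 = 2.312 mg/L

2.3 mg/L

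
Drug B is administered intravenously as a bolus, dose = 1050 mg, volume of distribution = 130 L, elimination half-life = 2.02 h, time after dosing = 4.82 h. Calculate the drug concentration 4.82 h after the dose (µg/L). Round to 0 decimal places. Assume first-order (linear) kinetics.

C₀ = Dose / Vd = 1050 / 130 = 8.077 mg/L
k = ln2 / t½ = 0.693147 / 2.02 = 0.3431 h⁻¹
C = C₀ · e^(−k·t) = 8.077 × e^(−0.3431 × 4.82)
  = 8.077 × 0.1913 = 1.545 mg/L
Convert: 1.545 mg/L × 1000 = 1545 µg/L

1545 µg/L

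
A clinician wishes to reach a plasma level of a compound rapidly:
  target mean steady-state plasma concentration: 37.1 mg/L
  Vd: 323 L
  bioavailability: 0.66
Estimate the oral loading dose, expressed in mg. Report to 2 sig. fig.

LD = Css × Vd / F = 37.1 × 323 / 0.66 = 18160 mg

18000 mg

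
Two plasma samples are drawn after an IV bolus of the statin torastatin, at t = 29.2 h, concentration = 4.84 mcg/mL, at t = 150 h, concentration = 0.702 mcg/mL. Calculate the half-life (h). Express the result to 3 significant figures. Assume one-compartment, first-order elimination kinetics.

43.4 h

k = ln(C₁/C₂) / (t₂ − t₁) = ln(4.84/0.702) / (150 − 29.2)
  = 1.931 / 120.8 = 0.01599 h⁻¹
t½ = ln2 / k = 0.693147 / 0.01599 = 43.35 h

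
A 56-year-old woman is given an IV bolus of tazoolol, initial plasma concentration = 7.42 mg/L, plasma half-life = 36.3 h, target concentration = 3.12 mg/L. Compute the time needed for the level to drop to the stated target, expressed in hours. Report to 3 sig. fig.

k = ln2 / t½ = 0.693147 / 36.3 = 0.01909 h⁻¹
t = ln(C₀ / C) / k = ln(7.420 / 3.12) / 0.01909
  = ln(2.378) / 0.01909 = 0.8663 / 0.01909 = 45.38 h

45.4 h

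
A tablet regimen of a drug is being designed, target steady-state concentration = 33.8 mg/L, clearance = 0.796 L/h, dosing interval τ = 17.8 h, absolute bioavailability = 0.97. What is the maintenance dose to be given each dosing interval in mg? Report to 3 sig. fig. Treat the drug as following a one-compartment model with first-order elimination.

At steady state, F × (Dose/τ) = Css × CL.
Dose = Css × CL × τ / F = 33.8 × 0.7960 × 17.8 / 0.97 = 493.7 mg

494 mg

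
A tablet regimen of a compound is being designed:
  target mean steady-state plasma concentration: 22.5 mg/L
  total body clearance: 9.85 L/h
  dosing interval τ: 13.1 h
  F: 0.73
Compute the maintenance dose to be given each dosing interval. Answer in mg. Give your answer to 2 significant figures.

At steady state, F × (Dose/τ) = Css × CL.
Dose = Css × CL × τ / F = 22.5 × 9.850 × 13.1 / 0.73 = 3977 mg

4000 mg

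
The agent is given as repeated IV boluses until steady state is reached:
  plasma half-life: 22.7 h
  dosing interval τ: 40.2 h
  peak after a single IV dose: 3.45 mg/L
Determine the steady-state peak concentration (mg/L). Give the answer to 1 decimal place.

4.9 mg/L

k = ln2 / t½ = 0.693147 / 22.7 = 0.03054 h⁻¹
e^(−kτ) = e^(−0.03054 × 40.2) = 0.2930
Accumulation ratio R = 1 / (1 − e^(−kτ)) = 1 / (1 − 0.2930) = 1.414
Steady-state peak = C₀ × R = 3.45 × 1.414 = 4.878 mg/L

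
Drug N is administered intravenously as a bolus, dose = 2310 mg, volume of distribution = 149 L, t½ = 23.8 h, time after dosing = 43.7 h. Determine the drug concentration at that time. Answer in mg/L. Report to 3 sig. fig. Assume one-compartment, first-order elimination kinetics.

C₀ = Dose / Vd = 2310 / 149 = 15.50 mg/L
k = ln2 / t½ = 0.693147 / 23.8 = 0.02912 h⁻¹
C = C₀ · e^(−k·t) = 15.50 × e^(−0.02912 × 43.7)
  = 15.50 × 0.2801 = 4.342 mg/L

4.34 mg/L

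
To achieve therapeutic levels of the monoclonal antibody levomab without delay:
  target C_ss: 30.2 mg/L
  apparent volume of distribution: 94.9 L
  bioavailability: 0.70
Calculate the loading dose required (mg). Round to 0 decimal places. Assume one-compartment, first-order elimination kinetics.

4094 mg

LD = Css × Vd / F = 30.2 × 94.9 / 0.70 = 4094 mg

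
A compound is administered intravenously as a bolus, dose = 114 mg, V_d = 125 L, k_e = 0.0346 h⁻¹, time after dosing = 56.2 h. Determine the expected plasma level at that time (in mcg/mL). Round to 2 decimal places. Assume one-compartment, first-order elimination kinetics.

C₀ = Dose / Vd = 114.0 / 125 = 0.9120 mg/L
C = C₀ · e^(−k·t) = 0.9120 × e^(−0.03460 × 56.2)
  = 0.9120 × 0.1431 = 0.1305 mg/L
(0.1305 mg/L = 0.1305 mcg/mL)

0.13 mcg/mL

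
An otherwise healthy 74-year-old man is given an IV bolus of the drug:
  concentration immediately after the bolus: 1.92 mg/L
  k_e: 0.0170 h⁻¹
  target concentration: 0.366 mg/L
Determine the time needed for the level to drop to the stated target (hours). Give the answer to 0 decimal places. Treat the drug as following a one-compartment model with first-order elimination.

97 h

t = ln(C₀ / C) / k = ln(1.920 / 0.366) / 0.01700
  = ln(5.246) / 0.01700 = 1.657 / 0.01700 = 97.47 h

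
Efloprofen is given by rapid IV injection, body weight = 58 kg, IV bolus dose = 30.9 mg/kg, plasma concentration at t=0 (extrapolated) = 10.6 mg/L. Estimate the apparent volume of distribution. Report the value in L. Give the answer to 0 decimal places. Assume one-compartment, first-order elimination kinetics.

Dose = 30.9 × 58 = 1792 mg
Vd = Dose / C₀ = 1792 / 10.6 = 169.1 L

169 L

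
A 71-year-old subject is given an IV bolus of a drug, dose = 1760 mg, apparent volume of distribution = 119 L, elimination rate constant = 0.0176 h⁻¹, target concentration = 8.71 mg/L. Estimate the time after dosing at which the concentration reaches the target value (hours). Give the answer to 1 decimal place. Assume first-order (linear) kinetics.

30.1 h

C₀ = Dose / Vd = 1760 / 119 = 14.79 mg/L
t = ln(C₀ / C) / k = ln(14.79 / 8.71) / 0.01760
  = ln(1.698) / 0.01760 = 0.5295 / 0.01760 = 30.09 h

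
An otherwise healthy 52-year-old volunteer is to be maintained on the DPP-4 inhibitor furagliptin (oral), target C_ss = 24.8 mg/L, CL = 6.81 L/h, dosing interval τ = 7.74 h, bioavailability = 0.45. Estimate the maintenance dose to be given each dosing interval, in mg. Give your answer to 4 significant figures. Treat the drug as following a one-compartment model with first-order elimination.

At steady state, F × (Dose/τ) = Css × CL.
Dose = Css × CL × τ / F = 24.8 × 6.810 × 7.74 / 0.45 = 2905 mg

2905 mg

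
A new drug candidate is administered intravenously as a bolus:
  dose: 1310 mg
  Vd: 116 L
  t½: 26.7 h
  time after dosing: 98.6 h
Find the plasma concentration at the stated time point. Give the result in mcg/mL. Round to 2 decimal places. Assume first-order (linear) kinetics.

C₀ = Dose / Vd = 1310 / 116 = 11.29 mg/L
k = ln2 / t½ = 0.693147 / 26.7 = 0.02596 h⁻¹
C = C₀ · e^(−k·t) = 11.29 × e^(−0.02596 × 98.6)
  = 11.29 × 0.07733 = 0.8731 mg/L
(0.8731 mg/L = 0.8731 mcg/mL)

0.87 mcg/mL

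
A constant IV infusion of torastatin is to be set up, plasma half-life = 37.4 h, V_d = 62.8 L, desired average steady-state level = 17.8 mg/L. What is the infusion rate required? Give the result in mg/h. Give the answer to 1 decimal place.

k = ln2 / t½ = 0.693147 / 37.4 = 0.01853 h⁻¹
CL = k × Vd = 0.01853 × 62.8 = 1.164 L/h
At steady state, infusion rate R₀ = Css × CL = 17.8 × 1.164 = 20.72 mg/h

20.7 mg/h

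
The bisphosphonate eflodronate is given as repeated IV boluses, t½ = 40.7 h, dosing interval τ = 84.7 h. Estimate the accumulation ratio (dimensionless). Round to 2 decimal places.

k = ln2 / t½ = 0.693147 / 40.7 = 0.01703 h⁻¹
e^(−kτ) = e^(−0.01703 × 84.7) = 0.2364
Accumulation ratio R = 1 / (1 − e^(−kτ)) = 1 / (1 − 0.2364) = 1.310

1.31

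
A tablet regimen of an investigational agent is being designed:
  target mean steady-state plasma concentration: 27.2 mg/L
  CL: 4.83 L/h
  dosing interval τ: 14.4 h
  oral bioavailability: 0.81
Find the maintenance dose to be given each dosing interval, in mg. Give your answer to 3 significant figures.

At steady state, F × (Dose/τ) = Css × CL.
Dose = Css × CL × τ / F = 27.2 × 4.830 × 14.4 / 0.81 = 2336 mg

2340 mg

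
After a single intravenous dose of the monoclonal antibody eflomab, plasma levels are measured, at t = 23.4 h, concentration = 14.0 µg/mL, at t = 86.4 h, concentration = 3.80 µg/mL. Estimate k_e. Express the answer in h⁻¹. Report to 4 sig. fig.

k = ln(C₁/C₂) / (t₂ − t₁) = ln(14.0/3.80) / (86.4 − 23.4)
  = 1.304 / 63.00 = 0.02070 h⁻¹

0.02070 h⁻¹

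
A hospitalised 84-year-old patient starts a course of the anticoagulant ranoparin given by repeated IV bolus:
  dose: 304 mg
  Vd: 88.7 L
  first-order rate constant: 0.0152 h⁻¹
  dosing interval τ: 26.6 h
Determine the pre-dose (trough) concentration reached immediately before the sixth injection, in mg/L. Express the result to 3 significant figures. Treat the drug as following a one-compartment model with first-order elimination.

C₀ per dose = Dose / Vd = 304 / 88.7 = 3.427 mg/L
Fraction remaining after one interval: r = e^(−kτ) = e^(−0.01520 × 26.6) = 0.6674
Before dose 6, 5 doses have been given (aged 1τ, 2τ, 3τ, 4τ, 5τ).
C_trough = C₀ × (r + r² + … + r^5) = C₀ × r(1−r^5)/(1−r)
        = 3.427 × 0.6674 × (1 − 0.1324) / (1 − 0.6674) = 5.966 mg/L

5.97 mg/L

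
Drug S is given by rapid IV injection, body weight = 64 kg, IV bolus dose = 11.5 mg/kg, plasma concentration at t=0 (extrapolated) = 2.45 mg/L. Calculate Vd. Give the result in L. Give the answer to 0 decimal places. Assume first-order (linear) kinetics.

Dose = 11.5 × 64 = 736.0 mg
Vd = Dose / C₀ = 736.0 / 2.45 = 300.4 L

300 L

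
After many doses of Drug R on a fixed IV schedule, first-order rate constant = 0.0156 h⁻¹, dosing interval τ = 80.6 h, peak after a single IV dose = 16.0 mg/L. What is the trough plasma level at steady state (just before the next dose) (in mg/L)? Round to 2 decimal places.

e^(−kτ) = e^(−0.01560 × 80.6) = 0.2844
Accumulation ratio R = 1 / (1 − e^(−kτ)) = 1 / (1 − 0.2844) = 1.397
Steady-state trough = C₀ × R × e^(−kτ) = 16.0 × 1.397 × 0.2844 = 6.357 mg/L

6.36 mg/L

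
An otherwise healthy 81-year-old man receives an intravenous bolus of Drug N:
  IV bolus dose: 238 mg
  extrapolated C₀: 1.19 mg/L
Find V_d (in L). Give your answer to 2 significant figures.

Vd = Dose / C₀ = 238.0 / 1.19 = 200.0 L

200 L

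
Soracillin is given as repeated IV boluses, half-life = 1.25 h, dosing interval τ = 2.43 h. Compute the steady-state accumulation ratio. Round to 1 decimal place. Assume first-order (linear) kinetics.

1.4

k = ln2 / t½ = 0.693147 / 1.25 = 0.5545 h⁻¹
e^(−kτ) = e^(−0.5545 × 2.43) = 0.2599
Accumulation ratio R = 1 / (1 − e^(−kτ)) = 1 / (1 − 0.2599) = 1.351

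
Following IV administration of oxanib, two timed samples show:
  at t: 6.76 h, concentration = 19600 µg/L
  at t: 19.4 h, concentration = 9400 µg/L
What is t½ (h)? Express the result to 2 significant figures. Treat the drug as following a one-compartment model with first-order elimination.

k = ln(C₁/C₂) / (t₂ − t₁) = ln(19600/9400) / (19.4 − 6.76)
  = 0.7348 / 12.64 = 0.05813 h⁻¹
t½ = ln2 / k = 0.693147 / 0.05813 = 11.92 h

12 h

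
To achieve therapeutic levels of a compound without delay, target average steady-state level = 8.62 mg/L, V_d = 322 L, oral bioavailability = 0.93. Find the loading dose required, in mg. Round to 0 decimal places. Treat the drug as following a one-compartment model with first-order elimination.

LD = Css × Vd / F = 8.62 × 322 / 0.93 = 2985 mg

2985 mg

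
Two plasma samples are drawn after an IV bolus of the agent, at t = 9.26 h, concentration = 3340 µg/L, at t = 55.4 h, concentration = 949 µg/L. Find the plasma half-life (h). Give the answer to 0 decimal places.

k = ln(C₁/C₂) / (t₂ − t₁) = ln(3340/949) / (55.4 − 9.26)
  = 1.258 / 46.14 = 0.02726 h⁻¹
t½ = ln2 / k = 0.693147 / 0.02726 = 25.43 h

25 h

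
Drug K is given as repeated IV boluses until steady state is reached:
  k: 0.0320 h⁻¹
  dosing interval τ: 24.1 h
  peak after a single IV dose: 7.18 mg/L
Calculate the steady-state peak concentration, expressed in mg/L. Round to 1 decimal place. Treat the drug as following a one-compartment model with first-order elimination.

13.4 mg/L

e^(−kτ) = e^(−0.03200 × 24.1) = 0.4625
Accumulation ratio R = 1 / (1 − e^(−kτ)) = 1 / (1 − 0.4625) = 1.860
Steady-state peak = C₀ × R = 7.18 × 1.860 = 13.35 mg/L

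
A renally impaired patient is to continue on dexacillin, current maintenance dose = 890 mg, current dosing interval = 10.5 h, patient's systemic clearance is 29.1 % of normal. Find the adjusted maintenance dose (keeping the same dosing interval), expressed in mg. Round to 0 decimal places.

259 mg

To keep the same average steady-state level, dosing rate must scale with clearance.
CL ratio = 29.1 / 100 = 0.2910
New dose (same interval) = 890 × 0.2910 = 259.0 mg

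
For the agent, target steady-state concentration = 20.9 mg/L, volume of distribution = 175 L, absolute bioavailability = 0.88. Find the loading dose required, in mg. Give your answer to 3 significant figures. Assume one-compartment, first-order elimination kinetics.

LD = Css × Vd / F = 20.9 × 175 / 0.88 = 4156 mg

4160 mg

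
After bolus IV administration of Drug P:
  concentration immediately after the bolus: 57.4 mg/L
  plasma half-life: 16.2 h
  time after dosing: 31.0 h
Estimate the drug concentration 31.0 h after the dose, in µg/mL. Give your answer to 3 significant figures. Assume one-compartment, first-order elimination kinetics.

k = ln2 / t½ = 0.693147 / 16.2 = 0.04279 h⁻¹
C = C₀ · e^(−k·t) = 57.40 × e^(−0.04279 × 31.0)
  = 57.40 × 0.2654 = 15.23 mg/L
(15.23 mg/L = 15.23 µg/mL)

15.2 µg/mL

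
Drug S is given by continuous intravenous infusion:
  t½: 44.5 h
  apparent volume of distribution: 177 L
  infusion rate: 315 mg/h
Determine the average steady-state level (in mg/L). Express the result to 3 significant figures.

114 mg/L

k = ln2 / t½ = 0.693147 / 44.5 = 0.01558 h⁻¹
CL = k × Vd = 0.01558 × 177 = 2.758 L/h
At steady state Css = R₀ / CL = 315 / 2.758 = 114.2 mg/L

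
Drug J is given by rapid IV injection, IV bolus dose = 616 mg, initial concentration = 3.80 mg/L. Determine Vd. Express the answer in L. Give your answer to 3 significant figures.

162 L

Vd = Dose / C₀ = 616.0 / 3.80 = 162.1 L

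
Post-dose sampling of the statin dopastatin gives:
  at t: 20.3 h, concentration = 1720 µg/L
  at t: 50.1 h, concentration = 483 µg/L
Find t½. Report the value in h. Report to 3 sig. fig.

16.3 h

k = ln(C₁/C₂) / (t₂ − t₁) = ln(1720/483) / (50.1 − 20.3)
  = 1.270 / 29.80 = 0.04262 h⁻¹
t½ = ln2 / k = 0.693147 / 0.04262 = 16.26 h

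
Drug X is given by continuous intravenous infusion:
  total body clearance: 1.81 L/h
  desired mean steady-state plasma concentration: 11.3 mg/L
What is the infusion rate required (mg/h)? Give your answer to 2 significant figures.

20 mg/h

At steady state, infusion rate R₀ = Css × CL = 11.3 × 1.810 = 20.45 mg/h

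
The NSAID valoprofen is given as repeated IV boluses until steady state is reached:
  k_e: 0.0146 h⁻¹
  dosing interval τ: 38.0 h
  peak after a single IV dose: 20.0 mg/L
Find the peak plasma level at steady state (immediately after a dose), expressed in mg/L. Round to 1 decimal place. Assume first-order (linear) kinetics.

47.0 mg/L

e^(−kτ) = e^(−0.01460 × 38.0) = 0.5742
Accumulation ratio R = 1 / (1 − e^(−kτ)) = 1 / (1 − 0.5742) = 2.349
Steady-state peak = C₀ × R = 20.0 × 2.349 = 46.98 mg/L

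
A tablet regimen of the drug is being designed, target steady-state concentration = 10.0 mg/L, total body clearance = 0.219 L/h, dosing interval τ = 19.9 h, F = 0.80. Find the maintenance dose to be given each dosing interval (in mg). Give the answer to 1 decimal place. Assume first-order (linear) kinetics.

54.5 mg

At steady state, F × (Dose/τ) = Css × CL.
Dose = Css × CL × τ / F = 10.0 × 0.2190 × 19.9 / 0.80 = 54.48 mg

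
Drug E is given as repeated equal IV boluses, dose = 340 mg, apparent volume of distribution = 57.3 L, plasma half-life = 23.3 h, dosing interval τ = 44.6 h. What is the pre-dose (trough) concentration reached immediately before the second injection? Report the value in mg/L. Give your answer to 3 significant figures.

C₀ per dose = Dose / Vd = 340 / 57.3 = 5.934 mg/L
k = ln2 / t½ = 0.693147 / 23.3 = 0.02975 h⁻¹
Fraction remaining after one interval: r = e^(−kτ) = e^(−0.02975 × 44.6) = 0.2653
Before dose 2, 1 dose has been given (aged 1τ).
C_trough = C₀ × r = 5.934 × 0.2653 = 1.574 mg/L

1.57 mg/L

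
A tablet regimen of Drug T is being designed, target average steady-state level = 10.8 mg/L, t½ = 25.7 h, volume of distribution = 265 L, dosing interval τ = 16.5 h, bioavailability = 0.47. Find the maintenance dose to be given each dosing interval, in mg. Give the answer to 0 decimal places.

2710 mg

k = ln2 / t½ = 0.693147 / 25.7 = 0.02697 h⁻¹
CL = k × Vd = 0.02697 × 265 = 7.147 L/h
At steady state, F × (Dose/τ) = Css × CL.
Dose = Css × CL × τ / F = 10.8 × 7.147 × 16.5 / 0.47 = 2710 mg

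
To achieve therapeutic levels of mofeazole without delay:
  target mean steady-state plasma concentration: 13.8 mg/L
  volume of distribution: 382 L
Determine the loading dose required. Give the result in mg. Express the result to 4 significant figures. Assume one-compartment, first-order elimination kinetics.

5272 mg

LD = Css × Vd = 13.8 × 382 = 5272 mg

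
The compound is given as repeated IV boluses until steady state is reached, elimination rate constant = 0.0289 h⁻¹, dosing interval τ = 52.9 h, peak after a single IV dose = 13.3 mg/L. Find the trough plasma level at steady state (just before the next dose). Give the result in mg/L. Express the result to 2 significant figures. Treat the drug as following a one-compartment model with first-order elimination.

3.7 mg/L

e^(−kτ) = e^(−0.02890 × 52.9) = 0.2168
Accumulation ratio R = 1 / (1 − e^(−kτ)) = 1 / (1 − 0.2168) = 1.277
Steady-state trough = C₀ × R × e^(−kτ) = 13.3 × 1.277 × 0.2168 = 3.682 mg/L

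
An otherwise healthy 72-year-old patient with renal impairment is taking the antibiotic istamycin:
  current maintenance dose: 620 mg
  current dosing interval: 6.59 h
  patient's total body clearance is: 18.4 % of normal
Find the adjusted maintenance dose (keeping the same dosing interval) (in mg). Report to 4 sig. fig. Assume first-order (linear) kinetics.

114.1 mg

To keep the same average steady-state level, dosing rate must scale with clearance.
CL ratio = 18.4 / 100 = 0.1840
New dose (same interval) = 620 × 0.1840 = 114.1 mg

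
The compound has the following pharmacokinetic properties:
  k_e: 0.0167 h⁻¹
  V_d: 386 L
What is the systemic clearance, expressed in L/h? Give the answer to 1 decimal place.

CL = k × Vd = 0.0167 × 386 = 6.446 L/h

6.4 L/h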